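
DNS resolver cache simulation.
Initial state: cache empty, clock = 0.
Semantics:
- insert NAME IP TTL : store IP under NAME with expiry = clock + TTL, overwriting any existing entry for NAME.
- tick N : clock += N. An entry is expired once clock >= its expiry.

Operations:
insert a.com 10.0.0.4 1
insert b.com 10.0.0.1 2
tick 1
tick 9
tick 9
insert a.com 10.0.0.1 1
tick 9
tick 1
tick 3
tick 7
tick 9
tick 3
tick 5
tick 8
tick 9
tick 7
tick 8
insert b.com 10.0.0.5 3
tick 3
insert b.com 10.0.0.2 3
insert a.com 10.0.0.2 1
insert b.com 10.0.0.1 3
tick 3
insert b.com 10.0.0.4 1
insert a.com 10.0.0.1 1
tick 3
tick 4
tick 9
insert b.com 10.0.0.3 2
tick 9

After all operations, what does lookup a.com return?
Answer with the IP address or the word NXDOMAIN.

Answer: NXDOMAIN

Derivation:
Op 1: insert a.com -> 10.0.0.4 (expiry=0+1=1). clock=0
Op 2: insert b.com -> 10.0.0.1 (expiry=0+2=2). clock=0
Op 3: tick 1 -> clock=1. purged={a.com}
Op 4: tick 9 -> clock=10. purged={b.com}
Op 5: tick 9 -> clock=19.
Op 6: insert a.com -> 10.0.0.1 (expiry=19+1=20). clock=19
Op 7: tick 9 -> clock=28. purged={a.com}
Op 8: tick 1 -> clock=29.
Op 9: tick 3 -> clock=32.
Op 10: tick 7 -> clock=39.
Op 11: tick 9 -> clock=48.
Op 12: tick 3 -> clock=51.
Op 13: tick 5 -> clock=56.
Op 14: tick 8 -> clock=64.
Op 15: tick 9 -> clock=73.
Op 16: tick 7 -> clock=80.
Op 17: tick 8 -> clock=88.
Op 18: insert b.com -> 10.0.0.5 (expiry=88+3=91). clock=88
Op 19: tick 3 -> clock=91. purged={b.com}
Op 20: insert b.com -> 10.0.0.2 (expiry=91+3=94). clock=91
Op 21: insert a.com -> 10.0.0.2 (expiry=91+1=92). clock=91
Op 22: insert b.com -> 10.0.0.1 (expiry=91+3=94). clock=91
Op 23: tick 3 -> clock=94. purged={a.com,b.com}
Op 24: insert b.com -> 10.0.0.4 (expiry=94+1=95). clock=94
Op 25: insert a.com -> 10.0.0.1 (expiry=94+1=95). clock=94
Op 26: tick 3 -> clock=97. purged={a.com,b.com}
Op 27: tick 4 -> clock=101.
Op 28: tick 9 -> clock=110.
Op 29: insert b.com -> 10.0.0.3 (expiry=110+2=112). clock=110
Op 30: tick 9 -> clock=119. purged={b.com}
lookup a.com: not in cache (expired or never inserted)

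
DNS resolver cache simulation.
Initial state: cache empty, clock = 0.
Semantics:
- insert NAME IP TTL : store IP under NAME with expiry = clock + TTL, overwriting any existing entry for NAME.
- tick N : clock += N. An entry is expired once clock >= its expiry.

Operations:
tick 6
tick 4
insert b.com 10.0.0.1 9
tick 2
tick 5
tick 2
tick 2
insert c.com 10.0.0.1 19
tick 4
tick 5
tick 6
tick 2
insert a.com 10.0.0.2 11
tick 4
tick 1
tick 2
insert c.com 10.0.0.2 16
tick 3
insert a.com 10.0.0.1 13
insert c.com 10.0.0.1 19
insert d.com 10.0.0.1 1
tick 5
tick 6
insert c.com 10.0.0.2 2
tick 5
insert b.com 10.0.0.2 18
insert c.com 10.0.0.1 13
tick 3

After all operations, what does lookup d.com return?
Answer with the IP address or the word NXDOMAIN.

Answer: NXDOMAIN

Derivation:
Op 1: tick 6 -> clock=6.
Op 2: tick 4 -> clock=10.
Op 3: insert b.com -> 10.0.0.1 (expiry=10+9=19). clock=10
Op 4: tick 2 -> clock=12.
Op 5: tick 5 -> clock=17.
Op 6: tick 2 -> clock=19. purged={b.com}
Op 7: tick 2 -> clock=21.
Op 8: insert c.com -> 10.0.0.1 (expiry=21+19=40). clock=21
Op 9: tick 4 -> clock=25.
Op 10: tick 5 -> clock=30.
Op 11: tick 6 -> clock=36.
Op 12: tick 2 -> clock=38.
Op 13: insert a.com -> 10.0.0.2 (expiry=38+11=49). clock=38
Op 14: tick 4 -> clock=42. purged={c.com}
Op 15: tick 1 -> clock=43.
Op 16: tick 2 -> clock=45.
Op 17: insert c.com -> 10.0.0.2 (expiry=45+16=61). clock=45
Op 18: tick 3 -> clock=48.
Op 19: insert a.com -> 10.0.0.1 (expiry=48+13=61). clock=48
Op 20: insert c.com -> 10.0.0.1 (expiry=48+19=67). clock=48
Op 21: insert d.com -> 10.0.0.1 (expiry=48+1=49). clock=48
Op 22: tick 5 -> clock=53. purged={d.com}
Op 23: tick 6 -> clock=59.
Op 24: insert c.com -> 10.0.0.2 (expiry=59+2=61). clock=59
Op 25: tick 5 -> clock=64. purged={a.com,c.com}
Op 26: insert b.com -> 10.0.0.2 (expiry=64+18=82). clock=64
Op 27: insert c.com -> 10.0.0.1 (expiry=64+13=77). clock=64
Op 28: tick 3 -> clock=67.
lookup d.com: not in cache (expired or never inserted)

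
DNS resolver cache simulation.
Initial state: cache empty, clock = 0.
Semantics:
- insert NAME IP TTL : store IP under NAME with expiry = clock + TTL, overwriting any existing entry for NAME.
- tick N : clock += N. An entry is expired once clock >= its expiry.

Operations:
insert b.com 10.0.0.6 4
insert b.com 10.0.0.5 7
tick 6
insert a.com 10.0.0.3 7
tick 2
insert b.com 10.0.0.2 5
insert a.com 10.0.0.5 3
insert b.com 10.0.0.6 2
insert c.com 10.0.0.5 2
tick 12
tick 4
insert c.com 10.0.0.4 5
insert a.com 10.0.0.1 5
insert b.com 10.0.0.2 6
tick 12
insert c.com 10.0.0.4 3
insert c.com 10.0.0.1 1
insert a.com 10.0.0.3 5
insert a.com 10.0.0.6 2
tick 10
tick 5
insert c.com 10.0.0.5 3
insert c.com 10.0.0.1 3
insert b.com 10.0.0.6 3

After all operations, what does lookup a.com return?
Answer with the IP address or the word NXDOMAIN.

Op 1: insert b.com -> 10.0.0.6 (expiry=0+4=4). clock=0
Op 2: insert b.com -> 10.0.0.5 (expiry=0+7=7). clock=0
Op 3: tick 6 -> clock=6.
Op 4: insert a.com -> 10.0.0.3 (expiry=6+7=13). clock=6
Op 5: tick 2 -> clock=8. purged={b.com}
Op 6: insert b.com -> 10.0.0.2 (expiry=8+5=13). clock=8
Op 7: insert a.com -> 10.0.0.5 (expiry=8+3=11). clock=8
Op 8: insert b.com -> 10.0.0.6 (expiry=8+2=10). clock=8
Op 9: insert c.com -> 10.0.0.5 (expiry=8+2=10). clock=8
Op 10: tick 12 -> clock=20. purged={a.com,b.com,c.com}
Op 11: tick 4 -> clock=24.
Op 12: insert c.com -> 10.0.0.4 (expiry=24+5=29). clock=24
Op 13: insert a.com -> 10.0.0.1 (expiry=24+5=29). clock=24
Op 14: insert b.com -> 10.0.0.2 (expiry=24+6=30). clock=24
Op 15: tick 12 -> clock=36. purged={a.com,b.com,c.com}
Op 16: insert c.com -> 10.0.0.4 (expiry=36+3=39). clock=36
Op 17: insert c.com -> 10.0.0.1 (expiry=36+1=37). clock=36
Op 18: insert a.com -> 10.0.0.3 (expiry=36+5=41). clock=36
Op 19: insert a.com -> 10.0.0.6 (expiry=36+2=38). clock=36
Op 20: tick 10 -> clock=46. purged={a.com,c.com}
Op 21: tick 5 -> clock=51.
Op 22: insert c.com -> 10.0.0.5 (expiry=51+3=54). clock=51
Op 23: insert c.com -> 10.0.0.1 (expiry=51+3=54). clock=51
Op 24: insert b.com -> 10.0.0.6 (expiry=51+3=54). clock=51
lookup a.com: not in cache (expired or never inserted)

Answer: NXDOMAIN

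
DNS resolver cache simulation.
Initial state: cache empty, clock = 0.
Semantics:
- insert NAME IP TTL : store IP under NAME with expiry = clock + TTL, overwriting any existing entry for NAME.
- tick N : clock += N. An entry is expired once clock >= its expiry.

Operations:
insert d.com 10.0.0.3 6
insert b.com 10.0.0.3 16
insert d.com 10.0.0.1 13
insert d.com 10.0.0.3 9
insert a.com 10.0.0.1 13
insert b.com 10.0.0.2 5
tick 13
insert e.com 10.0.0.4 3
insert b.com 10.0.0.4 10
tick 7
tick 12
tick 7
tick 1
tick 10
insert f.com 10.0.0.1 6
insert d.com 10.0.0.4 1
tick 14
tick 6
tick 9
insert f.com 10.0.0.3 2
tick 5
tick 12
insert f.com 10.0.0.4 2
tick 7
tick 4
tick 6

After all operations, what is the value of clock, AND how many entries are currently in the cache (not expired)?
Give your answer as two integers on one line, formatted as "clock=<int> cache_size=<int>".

Op 1: insert d.com -> 10.0.0.3 (expiry=0+6=6). clock=0
Op 2: insert b.com -> 10.0.0.3 (expiry=0+16=16). clock=0
Op 3: insert d.com -> 10.0.0.1 (expiry=0+13=13). clock=0
Op 4: insert d.com -> 10.0.0.3 (expiry=0+9=9). clock=0
Op 5: insert a.com -> 10.0.0.1 (expiry=0+13=13). clock=0
Op 6: insert b.com -> 10.0.0.2 (expiry=0+5=5). clock=0
Op 7: tick 13 -> clock=13. purged={a.com,b.com,d.com}
Op 8: insert e.com -> 10.0.0.4 (expiry=13+3=16). clock=13
Op 9: insert b.com -> 10.0.0.4 (expiry=13+10=23). clock=13
Op 10: tick 7 -> clock=20. purged={e.com}
Op 11: tick 12 -> clock=32. purged={b.com}
Op 12: tick 7 -> clock=39.
Op 13: tick 1 -> clock=40.
Op 14: tick 10 -> clock=50.
Op 15: insert f.com -> 10.0.0.1 (expiry=50+6=56). clock=50
Op 16: insert d.com -> 10.0.0.4 (expiry=50+1=51). clock=50
Op 17: tick 14 -> clock=64. purged={d.com,f.com}
Op 18: tick 6 -> clock=70.
Op 19: tick 9 -> clock=79.
Op 20: insert f.com -> 10.0.0.3 (expiry=79+2=81). clock=79
Op 21: tick 5 -> clock=84. purged={f.com}
Op 22: tick 12 -> clock=96.
Op 23: insert f.com -> 10.0.0.4 (expiry=96+2=98). clock=96
Op 24: tick 7 -> clock=103. purged={f.com}
Op 25: tick 4 -> clock=107.
Op 26: tick 6 -> clock=113.
Final clock = 113
Final cache (unexpired): {} -> size=0

Answer: clock=113 cache_size=0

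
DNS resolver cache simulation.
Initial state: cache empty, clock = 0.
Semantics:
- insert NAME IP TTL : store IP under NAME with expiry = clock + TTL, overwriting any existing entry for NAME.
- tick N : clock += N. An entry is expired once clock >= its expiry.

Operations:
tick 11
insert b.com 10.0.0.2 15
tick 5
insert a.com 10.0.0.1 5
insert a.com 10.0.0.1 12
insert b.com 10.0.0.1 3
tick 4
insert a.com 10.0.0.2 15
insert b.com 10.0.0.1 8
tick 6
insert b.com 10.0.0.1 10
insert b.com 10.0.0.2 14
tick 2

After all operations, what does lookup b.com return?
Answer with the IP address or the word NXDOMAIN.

Answer: 10.0.0.2

Derivation:
Op 1: tick 11 -> clock=11.
Op 2: insert b.com -> 10.0.0.2 (expiry=11+15=26). clock=11
Op 3: tick 5 -> clock=16.
Op 4: insert a.com -> 10.0.0.1 (expiry=16+5=21). clock=16
Op 5: insert a.com -> 10.0.0.1 (expiry=16+12=28). clock=16
Op 6: insert b.com -> 10.0.0.1 (expiry=16+3=19). clock=16
Op 7: tick 4 -> clock=20. purged={b.com}
Op 8: insert a.com -> 10.0.0.2 (expiry=20+15=35). clock=20
Op 9: insert b.com -> 10.0.0.1 (expiry=20+8=28). clock=20
Op 10: tick 6 -> clock=26.
Op 11: insert b.com -> 10.0.0.1 (expiry=26+10=36). clock=26
Op 12: insert b.com -> 10.0.0.2 (expiry=26+14=40). clock=26
Op 13: tick 2 -> clock=28.
lookup b.com: present, ip=10.0.0.2 expiry=40 > clock=28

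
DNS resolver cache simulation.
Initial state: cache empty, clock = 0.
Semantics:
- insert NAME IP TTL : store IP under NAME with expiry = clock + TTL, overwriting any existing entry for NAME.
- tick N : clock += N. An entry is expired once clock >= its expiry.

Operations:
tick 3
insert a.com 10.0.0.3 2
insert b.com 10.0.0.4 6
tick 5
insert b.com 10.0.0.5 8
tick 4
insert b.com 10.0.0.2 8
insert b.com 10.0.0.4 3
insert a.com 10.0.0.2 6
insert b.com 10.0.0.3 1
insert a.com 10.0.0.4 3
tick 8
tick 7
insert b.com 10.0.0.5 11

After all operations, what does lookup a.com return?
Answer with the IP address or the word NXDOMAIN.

Op 1: tick 3 -> clock=3.
Op 2: insert a.com -> 10.0.0.3 (expiry=3+2=5). clock=3
Op 3: insert b.com -> 10.0.0.4 (expiry=3+6=9). clock=3
Op 4: tick 5 -> clock=8. purged={a.com}
Op 5: insert b.com -> 10.0.0.5 (expiry=8+8=16). clock=8
Op 6: tick 4 -> clock=12.
Op 7: insert b.com -> 10.0.0.2 (expiry=12+8=20). clock=12
Op 8: insert b.com -> 10.0.0.4 (expiry=12+3=15). clock=12
Op 9: insert a.com -> 10.0.0.2 (expiry=12+6=18). clock=12
Op 10: insert b.com -> 10.0.0.3 (expiry=12+1=13). clock=12
Op 11: insert a.com -> 10.0.0.4 (expiry=12+3=15). clock=12
Op 12: tick 8 -> clock=20. purged={a.com,b.com}
Op 13: tick 7 -> clock=27.
Op 14: insert b.com -> 10.0.0.5 (expiry=27+11=38). clock=27
lookup a.com: not in cache (expired or never inserted)

Answer: NXDOMAIN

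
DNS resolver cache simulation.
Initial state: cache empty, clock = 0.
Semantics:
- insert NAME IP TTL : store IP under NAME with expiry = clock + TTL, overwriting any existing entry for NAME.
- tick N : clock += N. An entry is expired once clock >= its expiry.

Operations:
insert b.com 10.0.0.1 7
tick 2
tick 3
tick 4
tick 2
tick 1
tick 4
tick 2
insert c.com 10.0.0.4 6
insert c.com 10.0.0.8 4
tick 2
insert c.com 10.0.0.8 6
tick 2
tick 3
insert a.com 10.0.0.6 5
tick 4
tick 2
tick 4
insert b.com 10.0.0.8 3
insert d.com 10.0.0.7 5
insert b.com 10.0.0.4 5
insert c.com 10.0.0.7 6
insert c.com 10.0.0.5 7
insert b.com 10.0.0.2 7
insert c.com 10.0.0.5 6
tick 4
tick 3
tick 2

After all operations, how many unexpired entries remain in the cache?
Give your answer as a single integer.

Op 1: insert b.com -> 10.0.0.1 (expiry=0+7=7). clock=0
Op 2: tick 2 -> clock=2.
Op 3: tick 3 -> clock=5.
Op 4: tick 4 -> clock=9. purged={b.com}
Op 5: tick 2 -> clock=11.
Op 6: tick 1 -> clock=12.
Op 7: tick 4 -> clock=16.
Op 8: tick 2 -> clock=18.
Op 9: insert c.com -> 10.0.0.4 (expiry=18+6=24). clock=18
Op 10: insert c.com -> 10.0.0.8 (expiry=18+4=22). clock=18
Op 11: tick 2 -> clock=20.
Op 12: insert c.com -> 10.0.0.8 (expiry=20+6=26). clock=20
Op 13: tick 2 -> clock=22.
Op 14: tick 3 -> clock=25.
Op 15: insert a.com -> 10.0.0.6 (expiry=25+5=30). clock=25
Op 16: tick 4 -> clock=29. purged={c.com}
Op 17: tick 2 -> clock=31. purged={a.com}
Op 18: tick 4 -> clock=35.
Op 19: insert b.com -> 10.0.0.8 (expiry=35+3=38). clock=35
Op 20: insert d.com -> 10.0.0.7 (expiry=35+5=40). clock=35
Op 21: insert b.com -> 10.0.0.4 (expiry=35+5=40). clock=35
Op 22: insert c.com -> 10.0.0.7 (expiry=35+6=41). clock=35
Op 23: insert c.com -> 10.0.0.5 (expiry=35+7=42). clock=35
Op 24: insert b.com -> 10.0.0.2 (expiry=35+7=42). clock=35
Op 25: insert c.com -> 10.0.0.5 (expiry=35+6=41). clock=35
Op 26: tick 4 -> clock=39.
Op 27: tick 3 -> clock=42. purged={b.com,c.com,d.com}
Op 28: tick 2 -> clock=44.
Final cache (unexpired): {} -> size=0

Answer: 0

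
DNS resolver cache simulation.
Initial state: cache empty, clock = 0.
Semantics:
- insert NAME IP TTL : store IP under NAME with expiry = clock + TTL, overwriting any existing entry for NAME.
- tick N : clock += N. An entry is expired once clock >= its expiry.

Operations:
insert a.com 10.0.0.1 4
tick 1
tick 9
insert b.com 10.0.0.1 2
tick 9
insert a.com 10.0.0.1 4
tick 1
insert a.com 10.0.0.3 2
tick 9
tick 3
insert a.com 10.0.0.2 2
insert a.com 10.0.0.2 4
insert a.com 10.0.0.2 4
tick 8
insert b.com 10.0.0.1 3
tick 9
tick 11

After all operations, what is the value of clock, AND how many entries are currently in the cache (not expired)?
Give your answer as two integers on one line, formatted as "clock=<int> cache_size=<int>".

Op 1: insert a.com -> 10.0.0.1 (expiry=0+4=4). clock=0
Op 2: tick 1 -> clock=1.
Op 3: tick 9 -> clock=10. purged={a.com}
Op 4: insert b.com -> 10.0.0.1 (expiry=10+2=12). clock=10
Op 5: tick 9 -> clock=19. purged={b.com}
Op 6: insert a.com -> 10.0.0.1 (expiry=19+4=23). clock=19
Op 7: tick 1 -> clock=20.
Op 8: insert a.com -> 10.0.0.3 (expiry=20+2=22). clock=20
Op 9: tick 9 -> clock=29. purged={a.com}
Op 10: tick 3 -> clock=32.
Op 11: insert a.com -> 10.0.0.2 (expiry=32+2=34). clock=32
Op 12: insert a.com -> 10.0.0.2 (expiry=32+4=36). clock=32
Op 13: insert a.com -> 10.0.0.2 (expiry=32+4=36). clock=32
Op 14: tick 8 -> clock=40. purged={a.com}
Op 15: insert b.com -> 10.0.0.1 (expiry=40+3=43). clock=40
Op 16: tick 9 -> clock=49. purged={b.com}
Op 17: tick 11 -> clock=60.
Final clock = 60
Final cache (unexpired): {} -> size=0

Answer: clock=60 cache_size=0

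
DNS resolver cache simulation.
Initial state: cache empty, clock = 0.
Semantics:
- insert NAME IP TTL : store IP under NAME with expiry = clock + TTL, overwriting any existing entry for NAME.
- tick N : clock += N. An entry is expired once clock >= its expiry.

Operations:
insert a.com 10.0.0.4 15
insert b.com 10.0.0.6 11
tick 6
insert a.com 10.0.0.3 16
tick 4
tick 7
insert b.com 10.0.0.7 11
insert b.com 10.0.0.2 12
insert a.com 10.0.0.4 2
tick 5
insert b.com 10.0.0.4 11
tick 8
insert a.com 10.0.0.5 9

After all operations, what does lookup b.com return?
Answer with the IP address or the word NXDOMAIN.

Answer: 10.0.0.4

Derivation:
Op 1: insert a.com -> 10.0.0.4 (expiry=0+15=15). clock=0
Op 2: insert b.com -> 10.0.0.6 (expiry=0+11=11). clock=0
Op 3: tick 6 -> clock=6.
Op 4: insert a.com -> 10.0.0.3 (expiry=6+16=22). clock=6
Op 5: tick 4 -> clock=10.
Op 6: tick 7 -> clock=17. purged={b.com}
Op 7: insert b.com -> 10.0.0.7 (expiry=17+11=28). clock=17
Op 8: insert b.com -> 10.0.0.2 (expiry=17+12=29). clock=17
Op 9: insert a.com -> 10.0.0.4 (expiry=17+2=19). clock=17
Op 10: tick 5 -> clock=22. purged={a.com}
Op 11: insert b.com -> 10.0.0.4 (expiry=22+11=33). clock=22
Op 12: tick 8 -> clock=30.
Op 13: insert a.com -> 10.0.0.5 (expiry=30+9=39). clock=30
lookup b.com: present, ip=10.0.0.4 expiry=33 > clock=30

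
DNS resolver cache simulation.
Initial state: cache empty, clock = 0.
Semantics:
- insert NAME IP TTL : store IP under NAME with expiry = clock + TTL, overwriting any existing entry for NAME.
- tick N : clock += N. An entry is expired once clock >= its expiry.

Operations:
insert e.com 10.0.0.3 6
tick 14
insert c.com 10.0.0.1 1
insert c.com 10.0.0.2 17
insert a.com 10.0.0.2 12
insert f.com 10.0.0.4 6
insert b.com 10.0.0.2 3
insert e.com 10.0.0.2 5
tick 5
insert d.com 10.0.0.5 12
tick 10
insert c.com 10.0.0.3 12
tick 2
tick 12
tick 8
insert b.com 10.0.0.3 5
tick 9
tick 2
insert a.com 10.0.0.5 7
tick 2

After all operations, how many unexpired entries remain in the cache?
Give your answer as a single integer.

Answer: 1

Derivation:
Op 1: insert e.com -> 10.0.0.3 (expiry=0+6=6). clock=0
Op 2: tick 14 -> clock=14. purged={e.com}
Op 3: insert c.com -> 10.0.0.1 (expiry=14+1=15). clock=14
Op 4: insert c.com -> 10.0.0.2 (expiry=14+17=31). clock=14
Op 5: insert a.com -> 10.0.0.2 (expiry=14+12=26). clock=14
Op 6: insert f.com -> 10.0.0.4 (expiry=14+6=20). clock=14
Op 7: insert b.com -> 10.0.0.2 (expiry=14+3=17). clock=14
Op 8: insert e.com -> 10.0.0.2 (expiry=14+5=19). clock=14
Op 9: tick 5 -> clock=19. purged={b.com,e.com}
Op 10: insert d.com -> 10.0.0.5 (expiry=19+12=31). clock=19
Op 11: tick 10 -> clock=29. purged={a.com,f.com}
Op 12: insert c.com -> 10.0.0.3 (expiry=29+12=41). clock=29
Op 13: tick 2 -> clock=31. purged={d.com}
Op 14: tick 12 -> clock=43. purged={c.com}
Op 15: tick 8 -> clock=51.
Op 16: insert b.com -> 10.0.0.3 (expiry=51+5=56). clock=51
Op 17: tick 9 -> clock=60. purged={b.com}
Op 18: tick 2 -> clock=62.
Op 19: insert a.com -> 10.0.0.5 (expiry=62+7=69). clock=62
Op 20: tick 2 -> clock=64.
Final cache (unexpired): {a.com} -> size=1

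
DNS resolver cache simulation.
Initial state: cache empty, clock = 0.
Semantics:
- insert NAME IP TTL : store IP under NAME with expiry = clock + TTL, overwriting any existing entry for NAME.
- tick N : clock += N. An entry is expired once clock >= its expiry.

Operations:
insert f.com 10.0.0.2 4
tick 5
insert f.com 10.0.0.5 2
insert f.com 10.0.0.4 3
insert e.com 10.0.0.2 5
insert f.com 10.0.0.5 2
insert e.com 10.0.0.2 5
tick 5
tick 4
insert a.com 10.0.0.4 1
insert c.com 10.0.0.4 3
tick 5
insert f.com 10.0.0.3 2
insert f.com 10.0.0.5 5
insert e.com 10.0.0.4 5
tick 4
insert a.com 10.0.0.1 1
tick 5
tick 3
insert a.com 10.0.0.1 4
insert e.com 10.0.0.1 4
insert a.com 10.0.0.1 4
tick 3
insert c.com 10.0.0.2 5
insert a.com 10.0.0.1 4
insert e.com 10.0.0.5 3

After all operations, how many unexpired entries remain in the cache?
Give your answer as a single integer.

Answer: 3

Derivation:
Op 1: insert f.com -> 10.0.0.2 (expiry=0+4=4). clock=0
Op 2: tick 5 -> clock=5. purged={f.com}
Op 3: insert f.com -> 10.0.0.5 (expiry=5+2=7). clock=5
Op 4: insert f.com -> 10.0.0.4 (expiry=5+3=8). clock=5
Op 5: insert e.com -> 10.0.0.2 (expiry=5+5=10). clock=5
Op 6: insert f.com -> 10.0.0.5 (expiry=5+2=7). clock=5
Op 7: insert e.com -> 10.0.0.2 (expiry=5+5=10). clock=5
Op 8: tick 5 -> clock=10. purged={e.com,f.com}
Op 9: tick 4 -> clock=14.
Op 10: insert a.com -> 10.0.0.4 (expiry=14+1=15). clock=14
Op 11: insert c.com -> 10.0.0.4 (expiry=14+3=17). clock=14
Op 12: tick 5 -> clock=19. purged={a.com,c.com}
Op 13: insert f.com -> 10.0.0.3 (expiry=19+2=21). clock=19
Op 14: insert f.com -> 10.0.0.5 (expiry=19+5=24). clock=19
Op 15: insert e.com -> 10.0.0.4 (expiry=19+5=24). clock=19
Op 16: tick 4 -> clock=23.
Op 17: insert a.com -> 10.0.0.1 (expiry=23+1=24). clock=23
Op 18: tick 5 -> clock=28. purged={a.com,e.com,f.com}
Op 19: tick 3 -> clock=31.
Op 20: insert a.com -> 10.0.0.1 (expiry=31+4=35). clock=31
Op 21: insert e.com -> 10.0.0.1 (expiry=31+4=35). clock=31
Op 22: insert a.com -> 10.0.0.1 (expiry=31+4=35). clock=31
Op 23: tick 3 -> clock=34.
Op 24: insert c.com -> 10.0.0.2 (expiry=34+5=39). clock=34
Op 25: insert a.com -> 10.0.0.1 (expiry=34+4=38). clock=34
Op 26: insert e.com -> 10.0.0.5 (expiry=34+3=37). clock=34
Final cache (unexpired): {a.com,c.com,e.com} -> size=3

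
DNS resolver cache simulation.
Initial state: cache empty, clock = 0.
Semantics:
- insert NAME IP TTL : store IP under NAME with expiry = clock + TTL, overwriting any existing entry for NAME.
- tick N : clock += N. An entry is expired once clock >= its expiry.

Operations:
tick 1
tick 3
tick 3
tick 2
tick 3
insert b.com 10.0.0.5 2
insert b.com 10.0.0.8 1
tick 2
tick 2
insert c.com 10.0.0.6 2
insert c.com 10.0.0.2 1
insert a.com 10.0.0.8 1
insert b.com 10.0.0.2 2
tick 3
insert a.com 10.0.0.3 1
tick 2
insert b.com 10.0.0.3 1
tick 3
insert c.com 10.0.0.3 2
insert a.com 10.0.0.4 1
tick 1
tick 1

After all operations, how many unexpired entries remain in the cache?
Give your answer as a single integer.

Answer: 0

Derivation:
Op 1: tick 1 -> clock=1.
Op 2: tick 3 -> clock=4.
Op 3: tick 3 -> clock=7.
Op 4: tick 2 -> clock=9.
Op 5: tick 3 -> clock=12.
Op 6: insert b.com -> 10.0.0.5 (expiry=12+2=14). clock=12
Op 7: insert b.com -> 10.0.0.8 (expiry=12+1=13). clock=12
Op 8: tick 2 -> clock=14. purged={b.com}
Op 9: tick 2 -> clock=16.
Op 10: insert c.com -> 10.0.0.6 (expiry=16+2=18). clock=16
Op 11: insert c.com -> 10.0.0.2 (expiry=16+1=17). clock=16
Op 12: insert a.com -> 10.0.0.8 (expiry=16+1=17). clock=16
Op 13: insert b.com -> 10.0.0.2 (expiry=16+2=18). clock=16
Op 14: tick 3 -> clock=19. purged={a.com,b.com,c.com}
Op 15: insert a.com -> 10.0.0.3 (expiry=19+1=20). clock=19
Op 16: tick 2 -> clock=21. purged={a.com}
Op 17: insert b.com -> 10.0.0.3 (expiry=21+1=22). clock=21
Op 18: tick 3 -> clock=24. purged={b.com}
Op 19: insert c.com -> 10.0.0.3 (expiry=24+2=26). clock=24
Op 20: insert a.com -> 10.0.0.4 (expiry=24+1=25). clock=24
Op 21: tick 1 -> clock=25. purged={a.com}
Op 22: tick 1 -> clock=26. purged={c.com}
Final cache (unexpired): {} -> size=0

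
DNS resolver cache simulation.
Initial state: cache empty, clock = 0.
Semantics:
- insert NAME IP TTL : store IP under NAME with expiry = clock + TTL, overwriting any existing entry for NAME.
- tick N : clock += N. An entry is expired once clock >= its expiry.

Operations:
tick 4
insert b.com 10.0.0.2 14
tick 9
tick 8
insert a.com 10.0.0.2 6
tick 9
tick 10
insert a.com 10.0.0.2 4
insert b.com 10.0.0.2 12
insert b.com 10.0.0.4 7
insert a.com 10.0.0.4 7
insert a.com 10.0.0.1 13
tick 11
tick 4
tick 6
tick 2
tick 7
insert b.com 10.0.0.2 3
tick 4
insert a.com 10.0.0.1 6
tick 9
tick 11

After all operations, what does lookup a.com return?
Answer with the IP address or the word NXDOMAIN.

Op 1: tick 4 -> clock=4.
Op 2: insert b.com -> 10.0.0.2 (expiry=4+14=18). clock=4
Op 3: tick 9 -> clock=13.
Op 4: tick 8 -> clock=21. purged={b.com}
Op 5: insert a.com -> 10.0.0.2 (expiry=21+6=27). clock=21
Op 6: tick 9 -> clock=30. purged={a.com}
Op 7: tick 10 -> clock=40.
Op 8: insert a.com -> 10.0.0.2 (expiry=40+4=44). clock=40
Op 9: insert b.com -> 10.0.0.2 (expiry=40+12=52). clock=40
Op 10: insert b.com -> 10.0.0.4 (expiry=40+7=47). clock=40
Op 11: insert a.com -> 10.0.0.4 (expiry=40+7=47). clock=40
Op 12: insert a.com -> 10.0.0.1 (expiry=40+13=53). clock=40
Op 13: tick 11 -> clock=51. purged={b.com}
Op 14: tick 4 -> clock=55. purged={a.com}
Op 15: tick 6 -> clock=61.
Op 16: tick 2 -> clock=63.
Op 17: tick 7 -> clock=70.
Op 18: insert b.com -> 10.0.0.2 (expiry=70+3=73). clock=70
Op 19: tick 4 -> clock=74. purged={b.com}
Op 20: insert a.com -> 10.0.0.1 (expiry=74+6=80). clock=74
Op 21: tick 9 -> clock=83. purged={a.com}
Op 22: tick 11 -> clock=94.
lookup a.com: not in cache (expired or never inserted)

Answer: NXDOMAIN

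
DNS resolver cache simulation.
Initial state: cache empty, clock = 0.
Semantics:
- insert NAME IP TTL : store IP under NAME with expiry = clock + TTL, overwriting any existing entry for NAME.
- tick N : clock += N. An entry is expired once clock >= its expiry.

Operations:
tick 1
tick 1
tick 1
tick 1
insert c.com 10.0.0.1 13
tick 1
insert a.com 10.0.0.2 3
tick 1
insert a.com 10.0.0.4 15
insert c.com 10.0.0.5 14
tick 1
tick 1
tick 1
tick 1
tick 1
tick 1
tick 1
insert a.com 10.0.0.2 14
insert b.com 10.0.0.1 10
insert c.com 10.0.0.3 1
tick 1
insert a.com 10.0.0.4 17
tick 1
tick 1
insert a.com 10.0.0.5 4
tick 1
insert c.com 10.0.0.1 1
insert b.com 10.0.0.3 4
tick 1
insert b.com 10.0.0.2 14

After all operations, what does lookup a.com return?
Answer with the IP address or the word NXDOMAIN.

Op 1: tick 1 -> clock=1.
Op 2: tick 1 -> clock=2.
Op 3: tick 1 -> clock=3.
Op 4: tick 1 -> clock=4.
Op 5: insert c.com -> 10.0.0.1 (expiry=4+13=17). clock=4
Op 6: tick 1 -> clock=5.
Op 7: insert a.com -> 10.0.0.2 (expiry=5+3=8). clock=5
Op 8: tick 1 -> clock=6.
Op 9: insert a.com -> 10.0.0.4 (expiry=6+15=21). clock=6
Op 10: insert c.com -> 10.0.0.5 (expiry=6+14=20). clock=6
Op 11: tick 1 -> clock=7.
Op 12: tick 1 -> clock=8.
Op 13: tick 1 -> clock=9.
Op 14: tick 1 -> clock=10.
Op 15: tick 1 -> clock=11.
Op 16: tick 1 -> clock=12.
Op 17: tick 1 -> clock=13.
Op 18: insert a.com -> 10.0.0.2 (expiry=13+14=27). clock=13
Op 19: insert b.com -> 10.0.0.1 (expiry=13+10=23). clock=13
Op 20: insert c.com -> 10.0.0.3 (expiry=13+1=14). clock=13
Op 21: tick 1 -> clock=14. purged={c.com}
Op 22: insert a.com -> 10.0.0.4 (expiry=14+17=31). clock=14
Op 23: tick 1 -> clock=15.
Op 24: tick 1 -> clock=16.
Op 25: insert a.com -> 10.0.0.5 (expiry=16+4=20). clock=16
Op 26: tick 1 -> clock=17.
Op 27: insert c.com -> 10.0.0.1 (expiry=17+1=18). clock=17
Op 28: insert b.com -> 10.0.0.3 (expiry=17+4=21). clock=17
Op 29: tick 1 -> clock=18. purged={c.com}
Op 30: insert b.com -> 10.0.0.2 (expiry=18+14=32). clock=18
lookup a.com: present, ip=10.0.0.5 expiry=20 > clock=18

Answer: 10.0.0.5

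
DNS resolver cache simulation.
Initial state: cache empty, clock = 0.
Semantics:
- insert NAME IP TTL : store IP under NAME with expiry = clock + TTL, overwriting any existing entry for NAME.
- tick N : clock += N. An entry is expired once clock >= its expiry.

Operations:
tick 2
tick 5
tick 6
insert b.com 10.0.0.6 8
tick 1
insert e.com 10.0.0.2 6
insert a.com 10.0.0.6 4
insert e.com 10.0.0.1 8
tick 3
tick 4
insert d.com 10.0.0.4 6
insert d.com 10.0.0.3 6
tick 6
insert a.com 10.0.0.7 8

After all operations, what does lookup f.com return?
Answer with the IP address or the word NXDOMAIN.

Answer: NXDOMAIN

Derivation:
Op 1: tick 2 -> clock=2.
Op 2: tick 5 -> clock=7.
Op 3: tick 6 -> clock=13.
Op 4: insert b.com -> 10.0.0.6 (expiry=13+8=21). clock=13
Op 5: tick 1 -> clock=14.
Op 6: insert e.com -> 10.0.0.2 (expiry=14+6=20). clock=14
Op 7: insert a.com -> 10.0.0.6 (expiry=14+4=18). clock=14
Op 8: insert e.com -> 10.0.0.1 (expiry=14+8=22). clock=14
Op 9: tick 3 -> clock=17.
Op 10: tick 4 -> clock=21. purged={a.com,b.com}
Op 11: insert d.com -> 10.0.0.4 (expiry=21+6=27). clock=21
Op 12: insert d.com -> 10.0.0.3 (expiry=21+6=27). clock=21
Op 13: tick 6 -> clock=27. purged={d.com,e.com}
Op 14: insert a.com -> 10.0.0.7 (expiry=27+8=35). clock=27
lookup f.com: not in cache (expired or never inserted)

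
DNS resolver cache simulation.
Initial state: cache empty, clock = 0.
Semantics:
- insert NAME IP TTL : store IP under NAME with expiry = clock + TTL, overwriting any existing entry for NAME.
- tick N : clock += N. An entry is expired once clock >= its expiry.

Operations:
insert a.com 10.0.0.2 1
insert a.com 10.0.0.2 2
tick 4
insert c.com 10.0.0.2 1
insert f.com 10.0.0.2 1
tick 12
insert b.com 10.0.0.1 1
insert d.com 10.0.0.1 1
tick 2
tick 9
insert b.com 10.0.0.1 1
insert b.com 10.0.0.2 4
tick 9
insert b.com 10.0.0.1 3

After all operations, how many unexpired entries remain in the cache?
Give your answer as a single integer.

Op 1: insert a.com -> 10.0.0.2 (expiry=0+1=1). clock=0
Op 2: insert a.com -> 10.0.0.2 (expiry=0+2=2). clock=0
Op 3: tick 4 -> clock=4. purged={a.com}
Op 4: insert c.com -> 10.0.0.2 (expiry=4+1=5). clock=4
Op 5: insert f.com -> 10.0.0.2 (expiry=4+1=5). clock=4
Op 6: tick 12 -> clock=16. purged={c.com,f.com}
Op 7: insert b.com -> 10.0.0.1 (expiry=16+1=17). clock=16
Op 8: insert d.com -> 10.0.0.1 (expiry=16+1=17). clock=16
Op 9: tick 2 -> clock=18. purged={b.com,d.com}
Op 10: tick 9 -> clock=27.
Op 11: insert b.com -> 10.0.0.1 (expiry=27+1=28). clock=27
Op 12: insert b.com -> 10.0.0.2 (expiry=27+4=31). clock=27
Op 13: tick 9 -> clock=36. purged={b.com}
Op 14: insert b.com -> 10.0.0.1 (expiry=36+3=39). clock=36
Final cache (unexpired): {b.com} -> size=1

Answer: 1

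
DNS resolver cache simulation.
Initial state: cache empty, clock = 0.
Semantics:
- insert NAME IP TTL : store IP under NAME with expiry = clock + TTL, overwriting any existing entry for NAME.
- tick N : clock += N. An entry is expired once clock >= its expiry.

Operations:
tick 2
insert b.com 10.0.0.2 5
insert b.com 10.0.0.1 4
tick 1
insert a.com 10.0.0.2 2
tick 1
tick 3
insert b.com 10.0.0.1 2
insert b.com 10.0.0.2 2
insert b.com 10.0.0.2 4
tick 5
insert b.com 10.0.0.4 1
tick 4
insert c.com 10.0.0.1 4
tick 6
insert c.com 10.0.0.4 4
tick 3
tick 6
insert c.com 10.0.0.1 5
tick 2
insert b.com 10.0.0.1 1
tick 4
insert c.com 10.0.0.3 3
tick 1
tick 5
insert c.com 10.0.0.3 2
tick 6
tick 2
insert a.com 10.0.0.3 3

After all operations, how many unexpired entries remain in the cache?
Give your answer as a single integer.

Op 1: tick 2 -> clock=2.
Op 2: insert b.com -> 10.0.0.2 (expiry=2+5=7). clock=2
Op 3: insert b.com -> 10.0.0.1 (expiry=2+4=6). clock=2
Op 4: tick 1 -> clock=3.
Op 5: insert a.com -> 10.0.0.2 (expiry=3+2=5). clock=3
Op 6: tick 1 -> clock=4.
Op 7: tick 3 -> clock=7. purged={a.com,b.com}
Op 8: insert b.com -> 10.0.0.1 (expiry=7+2=9). clock=7
Op 9: insert b.com -> 10.0.0.2 (expiry=7+2=9). clock=7
Op 10: insert b.com -> 10.0.0.2 (expiry=7+4=11). clock=7
Op 11: tick 5 -> clock=12. purged={b.com}
Op 12: insert b.com -> 10.0.0.4 (expiry=12+1=13). clock=12
Op 13: tick 4 -> clock=16. purged={b.com}
Op 14: insert c.com -> 10.0.0.1 (expiry=16+4=20). clock=16
Op 15: tick 6 -> clock=22. purged={c.com}
Op 16: insert c.com -> 10.0.0.4 (expiry=22+4=26). clock=22
Op 17: tick 3 -> clock=25.
Op 18: tick 6 -> clock=31. purged={c.com}
Op 19: insert c.com -> 10.0.0.1 (expiry=31+5=36). clock=31
Op 20: tick 2 -> clock=33.
Op 21: insert b.com -> 10.0.0.1 (expiry=33+1=34). clock=33
Op 22: tick 4 -> clock=37. purged={b.com,c.com}
Op 23: insert c.com -> 10.0.0.3 (expiry=37+3=40). clock=37
Op 24: tick 1 -> clock=38.
Op 25: tick 5 -> clock=43. purged={c.com}
Op 26: insert c.com -> 10.0.0.3 (expiry=43+2=45). clock=43
Op 27: tick 6 -> clock=49. purged={c.com}
Op 28: tick 2 -> clock=51.
Op 29: insert a.com -> 10.0.0.3 (expiry=51+3=54). clock=51
Final cache (unexpired): {a.com} -> size=1

Answer: 1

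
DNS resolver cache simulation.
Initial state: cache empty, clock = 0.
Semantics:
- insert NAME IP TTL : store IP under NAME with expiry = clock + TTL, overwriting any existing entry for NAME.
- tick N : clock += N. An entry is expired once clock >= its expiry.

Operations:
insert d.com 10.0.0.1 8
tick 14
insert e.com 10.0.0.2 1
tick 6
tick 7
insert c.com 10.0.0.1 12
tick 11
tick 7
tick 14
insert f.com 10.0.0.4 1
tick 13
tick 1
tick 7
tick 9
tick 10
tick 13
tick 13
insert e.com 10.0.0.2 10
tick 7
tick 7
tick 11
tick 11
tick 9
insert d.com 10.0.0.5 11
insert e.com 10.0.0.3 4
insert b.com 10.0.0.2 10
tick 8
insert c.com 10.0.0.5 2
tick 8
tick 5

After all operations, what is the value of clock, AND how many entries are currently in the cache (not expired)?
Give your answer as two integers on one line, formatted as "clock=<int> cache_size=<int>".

Op 1: insert d.com -> 10.0.0.1 (expiry=0+8=8). clock=0
Op 2: tick 14 -> clock=14. purged={d.com}
Op 3: insert e.com -> 10.0.0.2 (expiry=14+1=15). clock=14
Op 4: tick 6 -> clock=20. purged={e.com}
Op 5: tick 7 -> clock=27.
Op 6: insert c.com -> 10.0.0.1 (expiry=27+12=39). clock=27
Op 7: tick 11 -> clock=38.
Op 8: tick 7 -> clock=45. purged={c.com}
Op 9: tick 14 -> clock=59.
Op 10: insert f.com -> 10.0.0.4 (expiry=59+1=60). clock=59
Op 11: tick 13 -> clock=72. purged={f.com}
Op 12: tick 1 -> clock=73.
Op 13: tick 7 -> clock=80.
Op 14: tick 9 -> clock=89.
Op 15: tick 10 -> clock=99.
Op 16: tick 13 -> clock=112.
Op 17: tick 13 -> clock=125.
Op 18: insert e.com -> 10.0.0.2 (expiry=125+10=135). clock=125
Op 19: tick 7 -> clock=132.
Op 20: tick 7 -> clock=139. purged={e.com}
Op 21: tick 11 -> clock=150.
Op 22: tick 11 -> clock=161.
Op 23: tick 9 -> clock=170.
Op 24: insert d.com -> 10.0.0.5 (expiry=170+11=181). clock=170
Op 25: insert e.com -> 10.0.0.3 (expiry=170+4=174). clock=170
Op 26: insert b.com -> 10.0.0.2 (expiry=170+10=180). clock=170
Op 27: tick 8 -> clock=178. purged={e.com}
Op 28: insert c.com -> 10.0.0.5 (expiry=178+2=180). clock=178
Op 29: tick 8 -> clock=186. purged={b.com,c.com,d.com}
Op 30: tick 5 -> clock=191.
Final clock = 191
Final cache (unexpired): {} -> size=0

Answer: clock=191 cache_size=0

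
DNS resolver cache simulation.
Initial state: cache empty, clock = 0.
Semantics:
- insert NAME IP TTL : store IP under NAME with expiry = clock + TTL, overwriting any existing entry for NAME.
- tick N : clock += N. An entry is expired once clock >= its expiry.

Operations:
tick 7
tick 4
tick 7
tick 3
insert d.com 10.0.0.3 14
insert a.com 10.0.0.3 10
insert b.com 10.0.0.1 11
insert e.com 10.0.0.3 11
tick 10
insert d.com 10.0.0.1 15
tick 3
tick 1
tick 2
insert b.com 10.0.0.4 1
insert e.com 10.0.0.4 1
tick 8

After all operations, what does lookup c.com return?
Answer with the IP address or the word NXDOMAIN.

Op 1: tick 7 -> clock=7.
Op 2: tick 4 -> clock=11.
Op 3: tick 7 -> clock=18.
Op 4: tick 3 -> clock=21.
Op 5: insert d.com -> 10.0.0.3 (expiry=21+14=35). clock=21
Op 6: insert a.com -> 10.0.0.3 (expiry=21+10=31). clock=21
Op 7: insert b.com -> 10.0.0.1 (expiry=21+11=32). clock=21
Op 8: insert e.com -> 10.0.0.3 (expiry=21+11=32). clock=21
Op 9: tick 10 -> clock=31. purged={a.com}
Op 10: insert d.com -> 10.0.0.1 (expiry=31+15=46). clock=31
Op 11: tick 3 -> clock=34. purged={b.com,e.com}
Op 12: tick 1 -> clock=35.
Op 13: tick 2 -> clock=37.
Op 14: insert b.com -> 10.0.0.4 (expiry=37+1=38). clock=37
Op 15: insert e.com -> 10.0.0.4 (expiry=37+1=38). clock=37
Op 16: tick 8 -> clock=45. purged={b.com,e.com}
lookup c.com: not in cache (expired or never inserted)

Answer: NXDOMAIN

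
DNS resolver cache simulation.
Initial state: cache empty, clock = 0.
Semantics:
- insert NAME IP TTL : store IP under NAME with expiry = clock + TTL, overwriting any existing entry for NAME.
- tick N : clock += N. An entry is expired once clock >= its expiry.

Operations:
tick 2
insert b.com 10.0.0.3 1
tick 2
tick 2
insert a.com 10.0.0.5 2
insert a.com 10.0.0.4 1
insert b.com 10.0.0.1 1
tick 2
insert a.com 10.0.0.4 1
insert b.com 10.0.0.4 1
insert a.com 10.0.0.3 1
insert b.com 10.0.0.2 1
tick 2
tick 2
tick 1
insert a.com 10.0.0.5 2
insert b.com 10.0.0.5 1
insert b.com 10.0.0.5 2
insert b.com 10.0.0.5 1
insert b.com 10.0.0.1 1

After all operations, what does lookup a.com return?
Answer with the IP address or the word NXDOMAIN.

Answer: 10.0.0.5

Derivation:
Op 1: tick 2 -> clock=2.
Op 2: insert b.com -> 10.0.0.3 (expiry=2+1=3). clock=2
Op 3: tick 2 -> clock=4. purged={b.com}
Op 4: tick 2 -> clock=6.
Op 5: insert a.com -> 10.0.0.5 (expiry=6+2=8). clock=6
Op 6: insert a.com -> 10.0.0.4 (expiry=6+1=7). clock=6
Op 7: insert b.com -> 10.0.0.1 (expiry=6+1=7). clock=6
Op 8: tick 2 -> clock=8. purged={a.com,b.com}
Op 9: insert a.com -> 10.0.0.4 (expiry=8+1=9). clock=8
Op 10: insert b.com -> 10.0.0.4 (expiry=8+1=9). clock=8
Op 11: insert a.com -> 10.0.0.3 (expiry=8+1=9). clock=8
Op 12: insert b.com -> 10.0.0.2 (expiry=8+1=9). clock=8
Op 13: tick 2 -> clock=10. purged={a.com,b.com}
Op 14: tick 2 -> clock=12.
Op 15: tick 1 -> clock=13.
Op 16: insert a.com -> 10.0.0.5 (expiry=13+2=15). clock=13
Op 17: insert b.com -> 10.0.0.5 (expiry=13+1=14). clock=13
Op 18: insert b.com -> 10.0.0.5 (expiry=13+2=15). clock=13
Op 19: insert b.com -> 10.0.0.5 (expiry=13+1=14). clock=13
Op 20: insert b.com -> 10.0.0.1 (expiry=13+1=14). clock=13
lookup a.com: present, ip=10.0.0.5 expiry=15 > clock=13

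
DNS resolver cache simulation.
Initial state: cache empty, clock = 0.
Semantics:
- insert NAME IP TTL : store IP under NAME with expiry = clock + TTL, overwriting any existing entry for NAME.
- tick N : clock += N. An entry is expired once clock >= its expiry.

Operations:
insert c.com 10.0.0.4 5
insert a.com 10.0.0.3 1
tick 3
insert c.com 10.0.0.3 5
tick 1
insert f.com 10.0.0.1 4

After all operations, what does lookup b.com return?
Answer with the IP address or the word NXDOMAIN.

Answer: NXDOMAIN

Derivation:
Op 1: insert c.com -> 10.0.0.4 (expiry=0+5=5). clock=0
Op 2: insert a.com -> 10.0.0.3 (expiry=0+1=1). clock=0
Op 3: tick 3 -> clock=3. purged={a.com}
Op 4: insert c.com -> 10.0.0.3 (expiry=3+5=8). clock=3
Op 5: tick 1 -> clock=4.
Op 6: insert f.com -> 10.0.0.1 (expiry=4+4=8). clock=4
lookup b.com: not in cache (expired or never inserted)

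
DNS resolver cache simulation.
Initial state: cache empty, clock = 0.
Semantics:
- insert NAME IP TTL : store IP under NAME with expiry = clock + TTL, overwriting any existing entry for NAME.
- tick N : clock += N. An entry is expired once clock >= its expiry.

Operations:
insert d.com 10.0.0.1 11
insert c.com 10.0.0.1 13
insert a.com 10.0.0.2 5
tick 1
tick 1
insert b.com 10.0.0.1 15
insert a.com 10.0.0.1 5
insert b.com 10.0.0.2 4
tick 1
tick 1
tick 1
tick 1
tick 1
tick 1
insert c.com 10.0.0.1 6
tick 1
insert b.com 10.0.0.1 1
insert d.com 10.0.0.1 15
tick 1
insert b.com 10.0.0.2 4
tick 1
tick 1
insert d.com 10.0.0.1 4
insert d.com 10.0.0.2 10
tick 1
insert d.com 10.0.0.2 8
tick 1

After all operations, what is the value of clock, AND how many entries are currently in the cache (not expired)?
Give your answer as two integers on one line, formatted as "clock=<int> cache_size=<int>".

Answer: clock=14 cache_size=1

Derivation:
Op 1: insert d.com -> 10.0.0.1 (expiry=0+11=11). clock=0
Op 2: insert c.com -> 10.0.0.1 (expiry=0+13=13). clock=0
Op 3: insert a.com -> 10.0.0.2 (expiry=0+5=5). clock=0
Op 4: tick 1 -> clock=1.
Op 5: tick 1 -> clock=2.
Op 6: insert b.com -> 10.0.0.1 (expiry=2+15=17). clock=2
Op 7: insert a.com -> 10.0.0.1 (expiry=2+5=7). clock=2
Op 8: insert b.com -> 10.0.0.2 (expiry=2+4=6). clock=2
Op 9: tick 1 -> clock=3.
Op 10: tick 1 -> clock=4.
Op 11: tick 1 -> clock=5.
Op 12: tick 1 -> clock=6. purged={b.com}
Op 13: tick 1 -> clock=7. purged={a.com}
Op 14: tick 1 -> clock=8.
Op 15: insert c.com -> 10.0.0.1 (expiry=8+6=14). clock=8
Op 16: tick 1 -> clock=9.
Op 17: insert b.com -> 10.0.0.1 (expiry=9+1=10). clock=9
Op 18: insert d.com -> 10.0.0.1 (expiry=9+15=24). clock=9
Op 19: tick 1 -> clock=10. purged={b.com}
Op 20: insert b.com -> 10.0.0.2 (expiry=10+4=14). clock=10
Op 21: tick 1 -> clock=11.
Op 22: tick 1 -> clock=12.
Op 23: insert d.com -> 10.0.0.1 (expiry=12+4=16). clock=12
Op 24: insert d.com -> 10.0.0.2 (expiry=12+10=22). clock=12
Op 25: tick 1 -> clock=13.
Op 26: insert d.com -> 10.0.0.2 (expiry=13+8=21). clock=13
Op 27: tick 1 -> clock=14. purged={b.com,c.com}
Final clock = 14
Final cache (unexpired): {d.com} -> size=1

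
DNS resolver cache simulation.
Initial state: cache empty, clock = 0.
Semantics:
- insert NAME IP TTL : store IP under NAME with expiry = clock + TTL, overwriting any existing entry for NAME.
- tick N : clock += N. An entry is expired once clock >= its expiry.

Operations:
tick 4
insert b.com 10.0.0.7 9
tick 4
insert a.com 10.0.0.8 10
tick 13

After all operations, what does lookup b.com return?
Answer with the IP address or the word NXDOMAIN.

Answer: NXDOMAIN

Derivation:
Op 1: tick 4 -> clock=4.
Op 2: insert b.com -> 10.0.0.7 (expiry=4+9=13). clock=4
Op 3: tick 4 -> clock=8.
Op 4: insert a.com -> 10.0.0.8 (expiry=8+10=18). clock=8
Op 5: tick 13 -> clock=21. purged={a.com,b.com}
lookup b.com: not in cache (expired or never inserted)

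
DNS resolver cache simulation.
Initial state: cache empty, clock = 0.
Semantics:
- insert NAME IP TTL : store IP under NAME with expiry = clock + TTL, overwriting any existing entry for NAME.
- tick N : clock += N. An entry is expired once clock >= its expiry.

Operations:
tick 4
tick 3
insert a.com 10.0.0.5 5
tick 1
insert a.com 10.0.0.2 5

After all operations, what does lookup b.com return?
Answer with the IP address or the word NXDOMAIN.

Answer: NXDOMAIN

Derivation:
Op 1: tick 4 -> clock=4.
Op 2: tick 3 -> clock=7.
Op 3: insert a.com -> 10.0.0.5 (expiry=7+5=12). clock=7
Op 4: tick 1 -> clock=8.
Op 5: insert a.com -> 10.0.0.2 (expiry=8+5=13). clock=8
lookup b.com: not in cache (expired or never inserted)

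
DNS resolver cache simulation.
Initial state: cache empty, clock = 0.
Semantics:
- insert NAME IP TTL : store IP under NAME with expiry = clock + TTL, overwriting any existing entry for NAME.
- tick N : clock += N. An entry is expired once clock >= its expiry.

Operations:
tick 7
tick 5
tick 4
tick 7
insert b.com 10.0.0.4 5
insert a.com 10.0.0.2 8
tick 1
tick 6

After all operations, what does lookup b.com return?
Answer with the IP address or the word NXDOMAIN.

Answer: NXDOMAIN

Derivation:
Op 1: tick 7 -> clock=7.
Op 2: tick 5 -> clock=12.
Op 3: tick 4 -> clock=16.
Op 4: tick 7 -> clock=23.
Op 5: insert b.com -> 10.0.0.4 (expiry=23+5=28). clock=23
Op 6: insert a.com -> 10.0.0.2 (expiry=23+8=31). clock=23
Op 7: tick 1 -> clock=24.
Op 8: tick 6 -> clock=30. purged={b.com}
lookup b.com: not in cache (expired or never inserted)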